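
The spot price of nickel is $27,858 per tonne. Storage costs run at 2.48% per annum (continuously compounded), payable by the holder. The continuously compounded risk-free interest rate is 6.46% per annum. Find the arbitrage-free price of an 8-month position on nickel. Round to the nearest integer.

Net carry = r + u − y = 0.0646 + 0.0248 − 0.0000 = 0.0894
F = S·e^((r+u−y)T) = 27858 · e^(0.0894 × 8/12) = 27858 · e^0.059600
= 27858 × 1.061412 = $29,569 per tonne

$29,569 per tonne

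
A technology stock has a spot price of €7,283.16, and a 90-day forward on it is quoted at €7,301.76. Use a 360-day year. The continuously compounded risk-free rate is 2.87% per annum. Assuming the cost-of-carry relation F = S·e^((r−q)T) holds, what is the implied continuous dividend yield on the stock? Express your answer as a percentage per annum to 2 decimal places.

From F = S·e^((r−q)T): (r − q) = ln(F/S)/T
ln(7301.76/7283.16) = ln(1.002554) = 0.002551
(r − q) = 0.002551 / (90/360) = 0.010204
q = r − ln(F/S)/T = 0.0287 − 0.010204 = 0.018496
q = 1.85%

1.85%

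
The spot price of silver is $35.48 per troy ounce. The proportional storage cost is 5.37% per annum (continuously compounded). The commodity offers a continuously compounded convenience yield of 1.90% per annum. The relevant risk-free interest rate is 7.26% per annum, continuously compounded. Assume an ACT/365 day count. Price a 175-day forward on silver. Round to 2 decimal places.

$37.35 per troy ounce

Net carry = r + u − y = 0.0726 + 0.0537 − 0.0190 = 0.1073
F = S·e^((r+u−y)T) = 35.48 · e^(0.1073 × 175/365) = 35.48 · e^0.051445
= 35.48 × 1.052791 = $37.35 per troy ounce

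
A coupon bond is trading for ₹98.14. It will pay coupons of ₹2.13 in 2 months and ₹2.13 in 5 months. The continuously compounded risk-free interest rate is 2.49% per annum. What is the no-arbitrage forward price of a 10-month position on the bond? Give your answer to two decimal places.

PV(coupons) I = 2.13·e^(−0.0249·2/12) + 2.13·e^(−0.0249·5/12)
I = 2.1212 + 2.1080 = 4.2292
F = (S − I)·e^(rT) = (98.14 − 4.2292) · e^(0.0249·10/12)
= 93.9108 · e^0.020750 = 93.9108 × 1.020967 = ₹95.88

₹95.88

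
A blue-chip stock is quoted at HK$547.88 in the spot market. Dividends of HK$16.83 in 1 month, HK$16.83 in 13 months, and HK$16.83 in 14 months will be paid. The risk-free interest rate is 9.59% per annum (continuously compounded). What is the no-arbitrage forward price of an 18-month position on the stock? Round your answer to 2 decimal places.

PV(dividends) I = 16.83·e^(−0.0959·1/12) + 16.83·e^(−0.0959·13/12) + 16.83·e^(−0.0959·14/12)
I = 16.6960 + 15.1693 + 15.0485 = 46.9138
F = (S − I)·e^(rT) = (547.88 − 46.9138) · e^(0.0959·18/12)
= 500.9662 · e^0.143850 = 500.9662 × 1.154711 = HK$578.47

HK$578.47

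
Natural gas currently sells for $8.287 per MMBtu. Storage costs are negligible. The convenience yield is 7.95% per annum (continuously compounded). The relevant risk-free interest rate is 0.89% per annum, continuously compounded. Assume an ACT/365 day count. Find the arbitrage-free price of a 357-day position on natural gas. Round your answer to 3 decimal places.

$7.734 per MMBtu

Net carry = r + u − y = 0.0089 + 0.0000 − 0.0795 = -0.0706
F = S·e^((r+u−y)T) = 8.287 · e^(-0.0706 × 357/365) = 8.287 · e^-0.069053
= 8.287 × 0.933277 = $7.734 per MMBtu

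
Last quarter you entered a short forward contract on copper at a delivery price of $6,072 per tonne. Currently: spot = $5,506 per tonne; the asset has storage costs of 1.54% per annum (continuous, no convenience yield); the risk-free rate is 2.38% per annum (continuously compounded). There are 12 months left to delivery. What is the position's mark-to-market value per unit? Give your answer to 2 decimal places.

$337.74 per tonne

Current fair forward for the remaining 12 months: F = S·e^((r + u)·T), (r + u) = 0.0238 + 0.0154 = 0.0392
F = 5506 · e^(0.0392 × 12/12) = 5506 × 1.03997846 = 5726.1214
Value of long forward = (F − K)·e^(−rT) = (5726.1214 − 6072) · e^(−0.0238·12/12)
= -345.8786 × 0.97648099 = -337.74
Short position value = −(long value) = $337.74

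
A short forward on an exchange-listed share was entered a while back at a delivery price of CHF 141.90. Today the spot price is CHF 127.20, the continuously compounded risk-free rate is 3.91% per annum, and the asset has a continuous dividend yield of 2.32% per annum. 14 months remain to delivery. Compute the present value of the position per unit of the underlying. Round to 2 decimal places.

Current fair forward for the remaining 14 months: F = S·e^((r − q)·T), (r − q) = 0.0391 − 0.0232 = 0.0159
F = 127.20 · e^(0.0159 × 14/12) = 127.20 × 1.018723 = 129.5816
Value of long forward = (F − K)·e^(−rT) = (129.5816 − 141.90) · e^(−0.0391·14/12)
= -12.3184 × 0.955408 = -11.77
Short position value = −(long value) = CHF 11.77

CHF 11.77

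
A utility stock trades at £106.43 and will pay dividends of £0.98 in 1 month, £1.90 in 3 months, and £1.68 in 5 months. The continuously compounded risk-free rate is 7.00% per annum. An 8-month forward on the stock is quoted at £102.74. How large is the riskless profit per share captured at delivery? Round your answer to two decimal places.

PV(dividends) I = 0.98·e^(−0.0700·1/12) + 1.90·e^(−0.0700·3/12) + 1.68·e^(−0.0700·5/12) = 4.4730
Fair forward F* = (S − I)·e^(rT) = (106.43 − 4.4730)·e^0.046667 = 101.9570 × 1.047773 = 106.8278
Market £102.74 < fair 106.8278: forward underpriced → reverse cash-and-carry (short the stock, invest proceeds at r, pay the dividends, go long the forward).
Profit at T = |F_mkt − F*| = |102.74 − 106.8278| = £4.09 per share

£4.09 per share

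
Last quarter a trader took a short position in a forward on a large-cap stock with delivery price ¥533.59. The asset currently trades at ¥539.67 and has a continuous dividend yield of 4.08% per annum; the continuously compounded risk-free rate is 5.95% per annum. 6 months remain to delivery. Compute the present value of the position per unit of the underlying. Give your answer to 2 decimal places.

-¥10.82

Current fair forward for the remaining 6 months: F = S·e^((r − q)·T), (r − q) = 0.0595 − 0.0408 = 0.0187
F = 539.67 · e^(0.0187 × 6/12) = 539.67 × 1.009394 = 544.7397
Value of long forward = (F − K)·e^(−rT) = (544.7397 − 533.59) · e^(−0.0595·6/12)
= 11.1497 × 0.970688 = 10.82
Short position value = −(long value) = -¥10.82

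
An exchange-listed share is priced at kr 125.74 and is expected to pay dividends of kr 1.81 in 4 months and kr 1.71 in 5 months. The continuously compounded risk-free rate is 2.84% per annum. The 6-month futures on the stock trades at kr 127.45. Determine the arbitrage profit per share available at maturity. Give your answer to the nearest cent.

PV(dividends) I = 1.81·e^(−0.0284·4/12) + 1.71·e^(−0.0284·5/12) = 3.4828
Fair futures F* = (S − I)·e^(rT) = (125.74 − 3.4828)·e^0.014200 = 122.2572 × 1.014301 = 124.0056
Market kr 127.45 > fair 124.0056: forward overpriced → cash-and-carry (borrow at r, buy the stock and collect the dividends, short the forward).
Profit at T = |F_mkt − F*| = |127.45 − 124.0056| = kr 3.44 per share

kr 3.44 per share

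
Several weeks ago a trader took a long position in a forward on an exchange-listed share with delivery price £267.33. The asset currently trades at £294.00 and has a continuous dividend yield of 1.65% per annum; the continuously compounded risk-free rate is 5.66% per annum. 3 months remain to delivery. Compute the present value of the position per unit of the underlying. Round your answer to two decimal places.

£29.22

Current fair forward for the remaining 3 months: F = S·e^((r − q)·T), (r − q) = 0.0566 − 0.0165 = 0.0401
F = 294.00 · e^(0.0401 × 3/12) = 294.00 × 1.010075 = 296.9621
Value of long forward = (F − K)·e^(−rT) = (296.9621 − 267.33) · e^(−0.0566·3/12)
= 29.6321 × 0.985950 = 29.22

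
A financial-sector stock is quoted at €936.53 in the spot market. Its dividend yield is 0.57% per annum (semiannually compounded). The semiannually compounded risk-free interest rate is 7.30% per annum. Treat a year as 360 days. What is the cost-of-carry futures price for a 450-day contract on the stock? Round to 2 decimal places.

F = S · (1+r/2)^(2T) / (1+q/2)^(2T)
= 936.53 × 1.093763 / 1.007140 = 936.53 × 1.086009
F = €1,017.08

€1,017.08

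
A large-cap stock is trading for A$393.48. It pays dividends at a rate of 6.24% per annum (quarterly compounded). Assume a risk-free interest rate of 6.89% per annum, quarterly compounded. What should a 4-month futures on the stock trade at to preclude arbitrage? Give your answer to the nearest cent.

A$394.32

F = S · (1+r/4)^(4T) / (1+q/4)^(4T)
= 393.48 × 1.023032 / 1.020854 = 393.48 × 1.002134
F = A$394.32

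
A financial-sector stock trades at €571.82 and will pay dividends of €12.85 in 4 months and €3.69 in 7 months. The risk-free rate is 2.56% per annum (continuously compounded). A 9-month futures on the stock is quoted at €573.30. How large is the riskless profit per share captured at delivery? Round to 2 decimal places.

PV(dividends) I = 12.85·e^(−0.0256·4/12) + 3.69·e^(−0.0256·7/12) = 16.3761
Fair futures F* = (S − I)·e^(rT) = (571.82 − 16.3761)·e^0.019200 = 555.4439 × 1.019386 = 566.2117
Market €573.30 > fair 566.2117: forward overpriced → cash-and-carry (borrow at r, buy the stock and collect the dividends, short the forward).
Profit at T = |F_mkt − F*| = |573.30 − 566.2117| = €7.09 per share

€7.09 per share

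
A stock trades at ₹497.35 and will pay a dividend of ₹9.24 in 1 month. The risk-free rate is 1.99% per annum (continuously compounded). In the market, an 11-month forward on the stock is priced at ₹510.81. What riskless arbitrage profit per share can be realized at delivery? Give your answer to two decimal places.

PV(dividends) I = 9.24·e^(−0.0199·1/12) = 9.2247
Fair forward F* = (S − I)·e^(rT) = (497.35 − 9.2247)·e^0.018242 = 488.1253 × 1.018409 = 497.1112
Market ₹510.81 > fair 497.1112: forward overpriced → cash-and-carry (borrow at r, buy the stock and collect the dividends, short the forward).
Profit at T = |F_mkt − F*| = |510.81 − 497.1112| = ₹13.70 per share

₹13.70 per share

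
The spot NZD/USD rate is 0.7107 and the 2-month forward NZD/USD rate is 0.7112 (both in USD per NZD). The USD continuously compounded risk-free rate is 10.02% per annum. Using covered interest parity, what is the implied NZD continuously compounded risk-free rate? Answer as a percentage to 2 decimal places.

F = S·e^((r_USD − r_NZD)T) ⇒ r_NZD = r_USD − ln(F/S)/T
ln(0.7112/0.7107) = 0.000703; /(2/12) = 0.004218
r_NZD = 0.1002 − 0.004218 = 0.095982
r_NZD = 9.60%

9.60%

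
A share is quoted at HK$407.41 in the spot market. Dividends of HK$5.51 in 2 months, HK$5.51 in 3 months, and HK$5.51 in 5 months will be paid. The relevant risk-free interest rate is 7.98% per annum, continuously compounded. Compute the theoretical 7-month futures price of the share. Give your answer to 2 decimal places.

PV(dividends) I = 5.51·e^(−0.0798·2/12) + 5.51·e^(−0.0798·3/12) + 5.51·e^(−0.0798·5/12)
I = 5.4372 + 5.4012 + 5.3298 = 16.1682
F = (S − I)·e^(rT) = (407.41 − 16.1682) · e^(0.0798·7/12)
= 391.2418 · e^0.046550 = 391.2418 × 1.047650 = HK$409.88

HK$409.88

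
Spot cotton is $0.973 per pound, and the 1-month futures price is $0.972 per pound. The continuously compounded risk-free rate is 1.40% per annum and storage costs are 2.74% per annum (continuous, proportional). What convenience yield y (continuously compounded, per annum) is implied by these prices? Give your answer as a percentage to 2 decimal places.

F = S·e^((r+u−y)T) ⇒ (r+u−y) = ln(F/S)/T
ln(0.972/0.973) = -0.001028; /T ⇒ -0.012336
y = r + u − ln(F/S)/T = 0.0140 + 0.0274 + 0.012336 = 0.053736
y = 5.37%

5.37%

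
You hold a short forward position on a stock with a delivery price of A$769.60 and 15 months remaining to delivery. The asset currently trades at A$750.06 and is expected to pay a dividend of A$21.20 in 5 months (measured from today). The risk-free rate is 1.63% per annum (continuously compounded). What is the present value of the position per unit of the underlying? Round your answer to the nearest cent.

PV(remaining dividends) I = 21.20·e^(−0.0163·5/12) = 21.0565
Current forward F = (S − I)·e^(rT) = (750.06 − 21.0565)·e^(0.0163·15/12) = 729.0035 × 1.020584 = 744.0093
Value (long) = (F − K)·e^(−rT) = (744.0093 − 769.60) × 0.979831 = -25.0746
Short position value = −(long value) = A$25.07

A$25.07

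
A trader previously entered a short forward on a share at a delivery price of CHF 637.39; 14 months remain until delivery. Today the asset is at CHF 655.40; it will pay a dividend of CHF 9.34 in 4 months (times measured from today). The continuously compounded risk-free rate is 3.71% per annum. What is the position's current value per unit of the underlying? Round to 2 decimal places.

PV(remaining dividends) I = 9.34·e^(−0.0371·4/12) = 9.2252
Current forward F = (S − I)·e^(rT) = (655.40 − 9.2252)·e^(0.0371·14/12) = 646.1748 × 1.044234 = 674.7577
Value (long) = (F − K)·e^(−rT) = (674.7577 − 637.39) × 0.957640 = 35.7848
Short position value = −(long value) = -CHF 35.78

-CHF 35.78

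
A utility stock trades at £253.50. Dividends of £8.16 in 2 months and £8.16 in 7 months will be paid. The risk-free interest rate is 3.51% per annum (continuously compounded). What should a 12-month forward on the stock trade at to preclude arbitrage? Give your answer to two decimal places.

£245.87

PV(dividends) I = 8.16·e^(−0.0351·2/12) + 8.16·e^(−0.0351·7/12)
I = 8.1124 + 7.9946 = 16.1070
F = (S − I)·e^(rT) = (253.50 − 16.1070) · e^(0.0351·12/12)
= 237.3930 · e^0.035100 = 237.3930 × 1.035723 = £245.87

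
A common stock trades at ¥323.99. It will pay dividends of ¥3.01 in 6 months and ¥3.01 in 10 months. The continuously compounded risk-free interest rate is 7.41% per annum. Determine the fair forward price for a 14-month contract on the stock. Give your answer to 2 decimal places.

PV(dividends) I = 3.01·e^(−0.0741·6/12) + 3.01·e^(−0.0741·10/12)
I = 2.9005 + 2.8298 = 5.7303
F = (S − I)·e^(rT) = (323.99 − 5.7303) · e^(0.0741·14/12)
= 318.2597 · e^0.086450 = 318.2597 × 1.090297 = ¥347.00

¥347.00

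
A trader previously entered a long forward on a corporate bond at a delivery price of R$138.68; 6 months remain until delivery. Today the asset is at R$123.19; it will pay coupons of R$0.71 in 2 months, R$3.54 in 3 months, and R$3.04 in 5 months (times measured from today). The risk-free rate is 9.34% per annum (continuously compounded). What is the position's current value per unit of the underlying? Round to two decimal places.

-R$16.24

PV(remaining coupons) I = 0.71·e^(−0.0934·2/12) + 3.54·e^(−0.0934·3/12) + 3.04·e^(−0.0934·5/12) = 7.0813
Current forward F = (S − I)·e^(rT) = (123.19 − 7.0813)·e^(0.0934·6/12) = 116.1087 × 1.047808 = 121.6596
Value (long) = (F − K)·e^(−rT) = (121.6596 − 138.68) × 0.954374 = -16.2438
Value = -R$16.24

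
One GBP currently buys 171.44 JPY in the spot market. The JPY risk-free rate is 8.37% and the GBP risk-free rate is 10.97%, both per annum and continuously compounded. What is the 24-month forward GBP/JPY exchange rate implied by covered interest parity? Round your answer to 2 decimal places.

162.75

F = S·e^((r_JPY − r_GBP)T) = 171.44 · e^((0.0837 − 0.1097) × 24/12)
= 171.44 · e^-0.052000 = 171.44 × 0.949329
F = 162.75 JPY per GBP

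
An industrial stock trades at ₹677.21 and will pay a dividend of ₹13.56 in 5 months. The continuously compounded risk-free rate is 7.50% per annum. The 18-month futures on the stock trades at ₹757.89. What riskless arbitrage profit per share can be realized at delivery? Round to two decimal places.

₹14.75 per share

PV(dividends) I = 13.56·e^(−0.0750·5/12) = 13.1428
Fair futures F* = (S − I)·e^(rT) = (677.21 − 13.1428)·e^0.112500 = 664.0672 × 1.119072 = 743.1390
Market ₹757.89 > fair 743.1390: forward overpriced → cash-and-carry (borrow at r, buy the stock and collect the dividends, short the forward).
Profit at T = |F_mkt − F*| = |757.89 − 743.1390| = ₹14.75 per share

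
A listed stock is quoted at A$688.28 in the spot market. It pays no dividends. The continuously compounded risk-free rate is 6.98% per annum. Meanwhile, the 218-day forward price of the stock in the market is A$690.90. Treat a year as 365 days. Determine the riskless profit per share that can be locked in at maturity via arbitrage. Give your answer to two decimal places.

A$26.68 per share

Fair forward: F* = S·e^(carry·T), with carry = r = 0.0698
F* = 688.28 · e^(0.0698 × 218/365) = 688.28 · e^0.041689 = 688.28 × 1.042570 = A$717.5801
Market A$690.90 < fair A$717.5801: forward underpriced → reverse cash-and-carry (short spot, go long the forward).
At maturity, profit = |F_mkt − F*| = |690.90 − 717.5801| = A$26.68 per share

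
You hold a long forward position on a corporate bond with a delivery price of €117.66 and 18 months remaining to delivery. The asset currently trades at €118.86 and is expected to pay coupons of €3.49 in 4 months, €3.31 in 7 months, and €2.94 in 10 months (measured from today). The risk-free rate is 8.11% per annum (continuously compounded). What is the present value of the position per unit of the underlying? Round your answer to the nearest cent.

PV(remaining coupons) I = 3.49·e^(−0.0811·4/12) + 3.31·e^(−0.0811·7/12) + 2.94·e^(−0.0811·10/12) = 9.3018
Current forward F = (S − I)·e^(rT) = (118.86 − 9.3018)·e^(0.0811·18/12) = 109.5582 × 1.129359 = 123.7305
Value (long) = (F − K)·e^(−rT) = (123.7305 − 117.66) × 0.885458 = 5.3752
Value = €5.38

€5.38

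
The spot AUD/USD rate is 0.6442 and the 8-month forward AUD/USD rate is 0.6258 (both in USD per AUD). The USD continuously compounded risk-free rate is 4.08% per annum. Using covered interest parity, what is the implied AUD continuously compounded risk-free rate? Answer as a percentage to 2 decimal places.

F = S·e^((r_USD − r_AUD)T) ⇒ r_AUD = r_USD − ln(F/S)/T
ln(0.6258/0.6442) = -0.028978; /(8/12) = -0.043467
r_AUD = 0.0408 + 0.043467 = 0.084267
r_AUD = 8.43%

8.43%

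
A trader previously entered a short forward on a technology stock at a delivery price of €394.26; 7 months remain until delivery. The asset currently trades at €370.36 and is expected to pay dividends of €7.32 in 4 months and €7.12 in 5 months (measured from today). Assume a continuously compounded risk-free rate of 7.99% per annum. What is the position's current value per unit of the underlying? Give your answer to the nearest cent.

PV(remaining dividends) I = 7.32·e^(−0.0799·4/12) + 7.12·e^(−0.0799·5/12) = 14.0145
Current forward F = (S − I)·e^(rT) = (370.36 − 14.0145)·e^(0.0799·7/12) = 356.3455 × 1.047712 = 373.3475
Value (long) = (F − K)·e^(−rT) = (373.3475 − 394.26) × 0.954461 = -19.9602
Short position value = −(long value) = €19.96

€19.96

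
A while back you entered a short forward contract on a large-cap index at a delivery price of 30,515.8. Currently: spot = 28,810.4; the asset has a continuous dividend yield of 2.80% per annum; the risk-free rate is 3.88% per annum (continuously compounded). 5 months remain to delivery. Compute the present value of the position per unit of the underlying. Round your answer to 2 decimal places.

Current fair forward for the remaining 5 months: F = S·e^((r − q)·T), (r − q) = 0.0388 − 0.0280 = 0.0108
F = 28810.4 · e^(0.0108 × 5/12) = 28810.4 × 1.00451014 = 28940.3389
Value of long forward = (F − K)·e^(−rT) = (28940.3389 − 30515.8) · e^(−0.0388·5/12)
= -1575.4611 × 0.98396331 = -1550.20
Short position value = −(long value) = 1550.20

1550.20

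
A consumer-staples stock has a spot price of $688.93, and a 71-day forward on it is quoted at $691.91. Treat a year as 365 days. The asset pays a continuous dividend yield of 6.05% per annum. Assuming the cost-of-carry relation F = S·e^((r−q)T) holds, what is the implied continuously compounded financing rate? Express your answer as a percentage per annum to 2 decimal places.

From F = S·e^((r−q)T): (r − q) = ln(F/S)/T
ln(691.91/688.93) = ln(1.004326) = 0.004317
(r − q) = 0.004317 / (71/365) = 0.022193
r = ln(F/S)/T + q = 0.022193 + 0.0605 = 0.082693
r = 8.27%

8.27%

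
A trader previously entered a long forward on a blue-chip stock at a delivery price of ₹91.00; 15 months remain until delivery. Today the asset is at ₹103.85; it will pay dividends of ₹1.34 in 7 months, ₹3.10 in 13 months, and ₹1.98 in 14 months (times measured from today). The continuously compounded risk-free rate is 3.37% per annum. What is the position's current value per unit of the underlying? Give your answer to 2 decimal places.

PV(remaining dividends) I = 1.34·e^(−0.0337·7/12) + 3.10·e^(−0.0337·13/12) + 1.98·e^(−0.0337·14/12) = 6.2064
Current forward F = (S − I)·e^(rT) = (103.85 − 6.2064)·e^(0.0337·15/12) = 97.6436 × 1.043025 = 101.8447
Value (long) = (F − K)·e^(−rT) = (101.8447 − 91.00) × 0.958750 = 10.3974
Value = ₹10.40

₹10.40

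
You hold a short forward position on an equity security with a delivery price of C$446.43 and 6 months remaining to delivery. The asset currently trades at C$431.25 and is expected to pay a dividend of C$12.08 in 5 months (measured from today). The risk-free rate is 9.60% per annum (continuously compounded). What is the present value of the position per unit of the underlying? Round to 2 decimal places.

PV(remaining dividends) I = 12.08·e^(−0.0960·5/12) = 11.6063
Current forward F = (S − I)·e^(rT) = (431.25 − 11.6063)·e^(0.0960·6/12) = 419.6437 × 1.049171 = 440.2780
Value (long) = (F − K)·e^(−rT) = (440.2780 − 446.43) × 0.953134 = -5.8637
Short position value = −(long value) = C$5.86

C$5.86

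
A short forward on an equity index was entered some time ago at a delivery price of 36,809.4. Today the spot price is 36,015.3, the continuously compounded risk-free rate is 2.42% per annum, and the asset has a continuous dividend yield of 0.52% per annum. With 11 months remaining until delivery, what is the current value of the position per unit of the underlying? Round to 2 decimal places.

Current fair forward for the remaining 11 months: F = S·e^((r − q)·T), (r − q) = 0.0242 − 0.0052 = 0.0190
F = 36015.3 · e^(0.0190 × 11/12) = 36015.3 × 1.01756922 = 36648.0607
Value of long forward = (F − K)·e^(−rT) = (36648.0607 − 36809.4) · e^(−0.0242·11/12)
= -161.3393 × 0.97806091 = -157.80
Short position value = −(long value) = 157.80

157.80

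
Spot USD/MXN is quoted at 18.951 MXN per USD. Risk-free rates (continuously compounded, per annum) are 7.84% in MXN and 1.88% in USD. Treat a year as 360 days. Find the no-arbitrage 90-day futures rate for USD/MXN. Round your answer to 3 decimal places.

F = S·e^((r_MXN − r_USD)T) = 18.951 · e^((0.0784 − 0.0188) × 90/360)
= 18.951 · e^0.014900 = 18.951 × 1.015012
F = 19.235 MXN per USD

19.235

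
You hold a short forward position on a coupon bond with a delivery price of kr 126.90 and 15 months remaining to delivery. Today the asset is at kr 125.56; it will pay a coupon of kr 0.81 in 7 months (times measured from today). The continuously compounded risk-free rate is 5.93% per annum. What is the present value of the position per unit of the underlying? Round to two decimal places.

PV(remaining coupons) I = 0.81·e^(−0.0593·7/12) = 0.7825
Current forward F = (S − I)·e^(rT) = (125.56 − 0.7825)·e^(0.0593·15/12) = 124.7775 × 1.076941 = 134.3780
Value (long) = (F − K)·e^(−rT) = (134.3780 − 126.90) × 0.928556 = 6.9437
Short position value = −(long value) = -kr 6.94

-kr 6.94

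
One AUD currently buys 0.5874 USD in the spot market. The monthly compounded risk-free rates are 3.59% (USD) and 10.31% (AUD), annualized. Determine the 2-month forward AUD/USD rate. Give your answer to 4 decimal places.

By covered interest parity, F = S · (1+r_USD/12)^(12T) / (1+r_AUD/12)^(12T)
= 0.5874 × 1.005992 / 1.017257 = 0.5874 × 0.988926
F = 0.5809 USD per AUD

0.5809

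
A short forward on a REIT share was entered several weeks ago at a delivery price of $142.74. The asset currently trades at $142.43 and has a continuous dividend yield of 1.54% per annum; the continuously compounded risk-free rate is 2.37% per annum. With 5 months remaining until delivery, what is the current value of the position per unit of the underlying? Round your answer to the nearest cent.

-$0.18

Current fair forward for the remaining 5 months: F = S·e^((r − q)·T), (r − q) = 0.0237 − 0.0154 = 0.0083
F = 142.43 · e^(0.0083 × 5/12) = 142.43 × 1.003464 = 142.9234
Value of long forward = (F − K)·e^(−rT) = (142.9234 − 142.74) · e^(−0.0237·5/12)
= 0.1834 × 0.990174 = 0.18
Short position value = −(long value) = -$0.18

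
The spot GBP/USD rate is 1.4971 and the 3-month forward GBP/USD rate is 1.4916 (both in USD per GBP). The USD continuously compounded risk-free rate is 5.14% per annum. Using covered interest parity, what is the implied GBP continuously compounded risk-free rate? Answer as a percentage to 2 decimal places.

F = S·e^((r_USD − r_GBP)T) ⇒ r_GBP = r_USD − ln(F/S)/T
ln(1.4916/1.4971) = -0.003681; /(3/12) = -0.014724
r_GBP = 0.0514 + 0.014724 = 0.066124
r_GBP = 6.61%

6.61%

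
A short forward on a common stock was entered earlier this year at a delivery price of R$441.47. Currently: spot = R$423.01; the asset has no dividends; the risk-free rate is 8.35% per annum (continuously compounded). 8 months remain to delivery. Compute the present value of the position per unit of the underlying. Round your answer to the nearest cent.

-R$5.44

Current fair forward for the remaining 8 months: F = S·e^(r·T), r = 0.0835
F = 423.01 · e^(0.0835 × 8/12) = 423.01 × 1.057245 = 447.2252
Value of long forward = (F − K)·e^(−rT) = (447.2252 − 441.47) · e^(−0.0835·8/12)
= 5.7552 × 0.945854 = 5.44
Short position value = −(long value) = -R$5.44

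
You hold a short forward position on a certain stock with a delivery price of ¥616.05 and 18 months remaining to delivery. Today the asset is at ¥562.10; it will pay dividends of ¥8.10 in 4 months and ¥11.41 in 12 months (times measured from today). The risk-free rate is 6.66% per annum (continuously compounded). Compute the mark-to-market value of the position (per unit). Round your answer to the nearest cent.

¥13.98

PV(remaining dividends) I = 8.10·e^(−0.0666·4/12) + 11.41·e^(−0.0666·12/12) = 18.5970
Current forward F = (S − I)·e^(rT) = (562.10 − 18.5970)·e^(0.0666·18/12) = 543.5030 × 1.105060 = 600.6034
Value (long) = (F − K)·e^(−rT) = (600.6034 − 616.05) × 0.904928 = -13.9781
Short position value = −(long value) = ¥13.98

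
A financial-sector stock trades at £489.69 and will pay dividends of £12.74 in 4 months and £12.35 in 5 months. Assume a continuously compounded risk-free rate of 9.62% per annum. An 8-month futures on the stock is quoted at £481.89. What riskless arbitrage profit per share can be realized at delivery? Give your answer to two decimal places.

PV(dividends) I = 12.74·e^(−0.0962·4/12) + 12.35·e^(−0.0962·5/12) = 24.2027
Fair futures F* = (S − I)·e^(rT) = (489.69 − 24.2027)·e^0.064133 = 465.4873 × 1.066234 = 496.3184
Market £481.89 < fair 496.3184: forward underpriced → reverse cash-and-carry (short the stock, invest proceeds at r, pay the dividends, go long the forward).
Profit at T = |F_mkt − F*| = |481.89 − 496.3184| = £14.43 per share

£14.43 per share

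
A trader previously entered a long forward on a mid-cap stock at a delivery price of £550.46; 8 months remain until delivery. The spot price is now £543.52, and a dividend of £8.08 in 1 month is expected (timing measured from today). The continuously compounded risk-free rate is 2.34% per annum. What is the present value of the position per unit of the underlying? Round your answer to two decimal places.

-£6.48

PV(remaining dividends) I = 8.08·e^(−0.0234·1/12) = 8.0643
Current forward F = (S − I)·e^(rT) = (543.52 − 8.0643)·e^(0.0234·8/12) = 535.4557 × 1.015722 = 543.8741
Value (long) = (F − K)·e^(−rT) = (543.8741 − 550.46) × 0.984521 = -6.4840
Value = -£6.48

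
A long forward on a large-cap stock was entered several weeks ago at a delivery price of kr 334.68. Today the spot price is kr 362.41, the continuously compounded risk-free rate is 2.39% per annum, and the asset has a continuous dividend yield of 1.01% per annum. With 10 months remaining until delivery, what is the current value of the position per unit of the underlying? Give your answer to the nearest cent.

kr 31.29

Current fair forward for the remaining 10 months: F = S·e^((r − q)·T), (r − q) = 0.0239 − 0.0101 = 0.0138
F = 362.41 · e^(0.0138 × 10/12) = 362.41 × 1.011566 = 366.6016
Value of long forward = (F − K)·e^(−rT) = (366.6016 − 334.68) · e^(−0.0239·10/12)
= 31.9216 × 0.980280 = 31.29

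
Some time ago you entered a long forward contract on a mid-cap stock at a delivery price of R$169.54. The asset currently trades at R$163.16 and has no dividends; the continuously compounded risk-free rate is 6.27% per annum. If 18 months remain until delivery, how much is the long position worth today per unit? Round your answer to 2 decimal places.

Current fair forward for the remaining 18 months: F = S·e^(r·T), r = 0.0627
F = 163.16 · e^(0.0627 × 18/12) = 163.16 × 1.098615 = 179.2500
Value of long forward = (F − K)·e^(−rT) = (179.2500 − 169.54) · e^(−0.0627·18/12)
= 9.7100 × 0.910237 = 8.84

R$8.84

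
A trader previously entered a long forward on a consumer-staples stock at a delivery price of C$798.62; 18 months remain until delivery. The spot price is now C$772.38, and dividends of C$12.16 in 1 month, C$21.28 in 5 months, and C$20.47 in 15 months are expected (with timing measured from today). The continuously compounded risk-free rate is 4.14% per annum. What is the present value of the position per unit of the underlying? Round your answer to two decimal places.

PV(remaining dividends) I = 12.16·e^(−0.0414·1/12) + 21.28·e^(−0.0414·5/12) + 20.47·e^(−0.0414·15/12) = 52.4718
Current forward F = (S − I)·e^(rT) = (772.38 − 52.4718)·e^(0.0414·18/12) = 719.9082 × 1.064069 = 766.0320
Value (long) = (F − K)·e^(−rT) = (766.0320 − 798.62) × 0.939789 = -30.6258
Value = -C$30.63

-C$30.63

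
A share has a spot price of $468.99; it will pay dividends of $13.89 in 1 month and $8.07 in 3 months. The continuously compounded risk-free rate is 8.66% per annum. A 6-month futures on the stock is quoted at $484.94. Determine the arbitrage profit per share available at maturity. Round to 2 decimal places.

PV(dividends) I = 13.89·e^(−0.0866·1/12) + 8.07·e^(−0.0866·3/12) = 21.6873
Fair futures F* = (S − I)·e^(rT) = (468.99 − 21.6873)·e^0.043300 = 447.3027 × 1.044251 = 467.0963
Market $484.94 > fair 467.0963: forward overpriced → cash-and-carry (borrow at r, buy the stock and collect the dividends, short the forward).
Profit at T = |F_mkt − F*| = |484.94 − 467.0963| = $17.84 per share

$17.84 per share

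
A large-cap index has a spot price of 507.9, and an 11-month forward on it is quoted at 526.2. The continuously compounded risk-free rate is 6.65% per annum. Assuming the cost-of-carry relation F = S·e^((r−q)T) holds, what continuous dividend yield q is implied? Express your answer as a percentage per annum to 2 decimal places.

From F = S·e^((r−q)T): (r − q) = ln(F/S)/T
ln(526.2/507.9) = ln(1.036031) = 0.035397
(r − q) = 0.035397 / (11/12) = 0.038615
q = r − ln(F/S)/T = 0.0665 − 0.038615 = 0.027885
q = 2.79%

2.79%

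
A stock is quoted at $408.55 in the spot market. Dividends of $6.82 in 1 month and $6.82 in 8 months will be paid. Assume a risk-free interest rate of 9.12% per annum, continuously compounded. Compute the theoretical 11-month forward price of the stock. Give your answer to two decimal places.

$429.84

PV(dividends) I = 6.82·e^(−0.0912·1/12) + 6.82·e^(−0.0912·8/12)
I = 6.7684 + 6.4177 = 13.1861
F = (S − I)·e^(rT) = (408.55 − 13.1861) · e^(0.0912·11/12)
= 395.3639 · e^0.083600 = 395.3639 × 1.087194 = $429.84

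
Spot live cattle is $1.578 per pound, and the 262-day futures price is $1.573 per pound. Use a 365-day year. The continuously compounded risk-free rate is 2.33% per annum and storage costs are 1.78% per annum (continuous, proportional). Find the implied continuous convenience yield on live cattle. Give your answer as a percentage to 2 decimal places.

F = S·e^((r+u−y)T) ⇒ (r+u−y) = ln(F/S)/T
ln(1.573/1.578) = -0.003174; /T ⇒ -0.004422
y = r + u − ln(F/S)/T = 0.0233 + 0.0178 + 0.004422 = 0.045522
y = 4.55%

4.55%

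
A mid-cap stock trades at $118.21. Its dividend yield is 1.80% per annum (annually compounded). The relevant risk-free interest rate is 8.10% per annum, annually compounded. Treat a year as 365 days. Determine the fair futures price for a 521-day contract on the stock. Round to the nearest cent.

$128.79

F = S · (1+r)^T / (1+q)^T
= 118.21 × 1.117591 / 1.025792 = 118.21 × 1.089491
F = $128.79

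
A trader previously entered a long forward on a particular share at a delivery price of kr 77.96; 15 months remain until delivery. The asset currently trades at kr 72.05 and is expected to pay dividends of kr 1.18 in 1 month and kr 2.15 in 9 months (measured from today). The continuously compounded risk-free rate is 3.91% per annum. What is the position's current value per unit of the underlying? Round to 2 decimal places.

-kr 5.46

PV(remaining dividends) I = 1.18·e^(−0.0391·1/12) + 2.15·e^(−0.0391·9/12) = 3.2640
Current forward F = (S − I)·e^(rT) = (72.05 − 3.2640)·e^(0.0391·15/12) = 68.7860 × 1.050089 = 72.2314
Value (long) = (F − K)·e^(−rT) = (72.2314 − 77.96) × 0.952300 = -5.4553
Value = -kr 5.46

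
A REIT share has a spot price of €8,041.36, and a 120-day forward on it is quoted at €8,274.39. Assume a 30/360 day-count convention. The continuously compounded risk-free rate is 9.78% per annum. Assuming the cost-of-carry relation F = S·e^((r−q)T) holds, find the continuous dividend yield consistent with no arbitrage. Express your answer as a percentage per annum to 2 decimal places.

From F = S·e^((r−q)T): (r − q) = ln(F/S)/T
ln(8274.39/8041.36) = ln(1.028979) = 0.028567
(r − q) = 0.028567 / (120/360) = 0.085701
q = r − ln(F/S)/T = 0.0978 − 0.085701 = 0.012099
q = 1.21%

1.21%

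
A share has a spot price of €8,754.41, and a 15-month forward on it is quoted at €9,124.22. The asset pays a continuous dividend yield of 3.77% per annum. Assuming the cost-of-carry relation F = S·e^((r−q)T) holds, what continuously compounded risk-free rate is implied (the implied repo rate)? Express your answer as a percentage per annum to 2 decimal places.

7.08%

From F = S·e^((r−q)T): (r − q) = ln(F/S)/T
ln(9124.22/8754.41) = ln(1.042243) = 0.041375
(r − q) = 0.041375 / (15/12) = 0.033100
r = ln(F/S)/T + q = 0.033100 + 0.0377 = 0.070800
r = 7.08%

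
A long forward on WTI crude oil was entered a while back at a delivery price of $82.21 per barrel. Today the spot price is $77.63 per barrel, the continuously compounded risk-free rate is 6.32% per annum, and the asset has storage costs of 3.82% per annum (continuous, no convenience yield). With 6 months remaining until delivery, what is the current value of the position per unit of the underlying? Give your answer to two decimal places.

Current fair forward for the remaining 6 months: F = S·e^((r + u)·T), (r + u) = 0.0632 + 0.0382 = 0.1014
F = 77.63 · e^(0.1014 × 6/12) = 77.63 × 1.052007 = 81.6673
Value of long forward = (F − K)·e^(−rT) = (81.6673 − 82.21) · e^(−0.0632·6/12)
= -0.5427 × 0.968894 = -0.53

-$0.53 per barrel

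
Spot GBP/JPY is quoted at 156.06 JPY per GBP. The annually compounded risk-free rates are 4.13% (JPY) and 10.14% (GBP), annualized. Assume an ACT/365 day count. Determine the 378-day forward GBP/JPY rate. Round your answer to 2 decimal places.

147.25

By covered interest parity, F = S · (1+r_JPY)^T / (1+r_GBP)^T
= 156.06 × 1.042802 / 1.105195 = 156.06 × 0.943546
F = 147.25 JPY per GBP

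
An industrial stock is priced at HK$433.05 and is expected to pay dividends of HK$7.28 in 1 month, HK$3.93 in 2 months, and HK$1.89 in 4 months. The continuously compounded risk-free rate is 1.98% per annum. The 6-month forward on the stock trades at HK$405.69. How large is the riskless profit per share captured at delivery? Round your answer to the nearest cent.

HK$18.48 per share

PV(dividends) I = 7.28·e^(−0.0198·1/12) + 3.93·e^(−0.0198·2/12) + 1.89·e^(−0.0198·4/12) = 13.0626
Fair forward F* = (S − I)·e^(rT) = (433.05 − 13.0626)·e^0.009900 = 419.9874 × 1.009949 = 424.1659
Market HK$405.69 < fair 424.1659: forward underpriced → reverse cash-and-carry (short the stock, invest proceeds at r, pay the dividends, go long the forward).
Profit at T = |F_mkt − F*| = |405.69 − 424.1659| = HK$18.48 per share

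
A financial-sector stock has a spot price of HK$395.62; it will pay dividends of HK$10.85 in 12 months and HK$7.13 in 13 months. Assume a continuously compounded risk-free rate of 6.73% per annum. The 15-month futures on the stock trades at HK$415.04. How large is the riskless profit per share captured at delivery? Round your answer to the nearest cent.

HK$2.94 per share

PV(dividends) I = 10.85·e^(−0.0673·12/12) + 7.13·e^(−0.0673·13/12) = 16.7725
Fair futures F* = (S − I)·e^(rT) = (395.62 − 16.7725)·e^0.084125 = 378.8475 × 1.087765 = 412.0971
Market HK$415.04 > fair 412.0971: forward overpriced → cash-and-carry (borrow at r, buy the stock and collect the dividends, short the forward).
Profit at T = |F_mkt − F*| = |415.04 − 412.0971| = HK$2.94 per share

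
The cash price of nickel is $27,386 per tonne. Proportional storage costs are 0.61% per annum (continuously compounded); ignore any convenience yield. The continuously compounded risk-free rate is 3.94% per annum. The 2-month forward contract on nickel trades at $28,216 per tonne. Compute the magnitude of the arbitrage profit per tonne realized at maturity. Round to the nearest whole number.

$622 per tonne

Fair forward: F* = S·e^(carry·T), with carry = (r + u) = 0.0394 + 0.0061 = 0.0455
F* = 27386 · e^(0.0455 × 2/12) = 27386 · e^0.007583 = 27386 × 1.007612 = $27594.4622
Market $28216 > fair $27594.4622: forward overpriced → cash-and-carry (buy spot, short the forward).
At maturity, profit = |F_mkt − F*| = |28216 − 27594.4622| = $622 per tonne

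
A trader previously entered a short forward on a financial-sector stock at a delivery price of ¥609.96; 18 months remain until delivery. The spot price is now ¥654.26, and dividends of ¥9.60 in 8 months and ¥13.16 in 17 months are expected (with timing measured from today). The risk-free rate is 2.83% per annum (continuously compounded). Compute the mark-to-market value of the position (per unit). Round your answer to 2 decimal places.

-¥47.59

PV(remaining dividends) I = 9.60·e^(−0.0283·8/12) + 13.16·e^(−0.0283·17/12) = 22.0634
Current forward F = (S − I)·e^(rT) = (654.26 − 22.0634)·e^(0.0283·18/12) = 632.1966 × 1.043364 = 659.6112
Value (long) = (F − K)·e^(−rT) = (659.6112 − 609.96) × 0.958438 = 47.5876
Short position value = −(long value) = -¥47.59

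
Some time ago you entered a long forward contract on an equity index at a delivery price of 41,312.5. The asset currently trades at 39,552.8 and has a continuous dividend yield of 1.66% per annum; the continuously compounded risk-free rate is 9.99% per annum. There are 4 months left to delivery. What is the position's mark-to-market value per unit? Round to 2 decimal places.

Current fair forward for the remaining 4 months: F = S·e^((r − q)·T), (r − q) = 0.0999 − 0.0166 = 0.0833
F = 39552.8 · e^(0.0833 × 4/12) = 39552.8 × 1.02815575 = 40666.4387
Value of long forward = (F − K)·e^(−rT) = (40666.4387 − 41312.5) · e^(−0.0999·4/12)
= -646.0613 × 0.96724834 = -624.90

-624.90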